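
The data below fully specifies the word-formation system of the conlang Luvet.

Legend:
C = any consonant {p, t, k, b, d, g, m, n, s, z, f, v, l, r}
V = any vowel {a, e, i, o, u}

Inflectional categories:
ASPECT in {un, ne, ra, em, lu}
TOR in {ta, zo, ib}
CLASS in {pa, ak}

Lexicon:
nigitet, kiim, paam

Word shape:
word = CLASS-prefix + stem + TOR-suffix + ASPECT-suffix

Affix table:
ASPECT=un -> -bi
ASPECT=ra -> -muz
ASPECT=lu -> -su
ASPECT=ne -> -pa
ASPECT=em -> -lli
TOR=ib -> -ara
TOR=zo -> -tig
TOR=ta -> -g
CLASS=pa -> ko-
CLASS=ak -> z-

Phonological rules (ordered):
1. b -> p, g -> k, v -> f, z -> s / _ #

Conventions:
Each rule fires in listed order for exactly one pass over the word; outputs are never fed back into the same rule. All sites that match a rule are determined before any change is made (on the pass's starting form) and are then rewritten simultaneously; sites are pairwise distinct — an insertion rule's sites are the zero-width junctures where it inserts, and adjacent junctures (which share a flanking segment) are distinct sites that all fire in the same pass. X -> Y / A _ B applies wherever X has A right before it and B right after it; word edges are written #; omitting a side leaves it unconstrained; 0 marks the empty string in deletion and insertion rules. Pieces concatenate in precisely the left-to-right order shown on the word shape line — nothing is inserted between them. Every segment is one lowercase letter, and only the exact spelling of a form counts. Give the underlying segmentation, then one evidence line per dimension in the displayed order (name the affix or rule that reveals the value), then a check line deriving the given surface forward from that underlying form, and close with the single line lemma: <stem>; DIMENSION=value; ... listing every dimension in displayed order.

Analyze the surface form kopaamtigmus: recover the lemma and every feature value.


underlying: ko-paam-tig-muz
ASPECT=ra - signalled by the affix -muz
TOR=zo - signalled by the affix -tig
CLASS=pa - signalled by the affix ko-
check: kopaamtigmuz -> kopaamtigmus
lemma: paam; ASPECT=ra; TOR=zo; CLASS=pa


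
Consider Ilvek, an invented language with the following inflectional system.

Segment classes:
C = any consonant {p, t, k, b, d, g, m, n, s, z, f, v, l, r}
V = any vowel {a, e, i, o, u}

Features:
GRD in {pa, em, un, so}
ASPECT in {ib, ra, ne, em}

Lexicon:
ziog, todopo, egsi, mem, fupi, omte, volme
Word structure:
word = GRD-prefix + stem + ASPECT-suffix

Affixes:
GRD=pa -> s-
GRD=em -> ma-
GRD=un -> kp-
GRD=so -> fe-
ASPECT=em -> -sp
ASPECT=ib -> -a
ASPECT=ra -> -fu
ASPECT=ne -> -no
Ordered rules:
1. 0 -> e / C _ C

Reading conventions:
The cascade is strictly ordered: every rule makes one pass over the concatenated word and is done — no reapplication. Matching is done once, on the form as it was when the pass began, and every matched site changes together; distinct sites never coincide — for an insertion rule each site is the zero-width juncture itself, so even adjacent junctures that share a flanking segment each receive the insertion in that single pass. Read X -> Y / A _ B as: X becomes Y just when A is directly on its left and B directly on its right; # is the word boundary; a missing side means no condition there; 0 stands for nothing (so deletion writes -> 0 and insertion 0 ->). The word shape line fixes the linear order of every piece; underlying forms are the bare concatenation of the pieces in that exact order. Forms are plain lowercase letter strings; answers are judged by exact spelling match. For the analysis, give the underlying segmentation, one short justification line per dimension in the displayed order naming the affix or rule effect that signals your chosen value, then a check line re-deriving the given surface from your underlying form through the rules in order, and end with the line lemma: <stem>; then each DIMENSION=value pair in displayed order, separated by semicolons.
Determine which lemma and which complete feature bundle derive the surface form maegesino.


underlying: ma-egsi-no
GRD=em - signalled by the affix ma-
ASPECT=ne - signalled by the affix -no
check: maegsino -> maegesino
lemma: egsi; GRD=em; ASPECT=ne


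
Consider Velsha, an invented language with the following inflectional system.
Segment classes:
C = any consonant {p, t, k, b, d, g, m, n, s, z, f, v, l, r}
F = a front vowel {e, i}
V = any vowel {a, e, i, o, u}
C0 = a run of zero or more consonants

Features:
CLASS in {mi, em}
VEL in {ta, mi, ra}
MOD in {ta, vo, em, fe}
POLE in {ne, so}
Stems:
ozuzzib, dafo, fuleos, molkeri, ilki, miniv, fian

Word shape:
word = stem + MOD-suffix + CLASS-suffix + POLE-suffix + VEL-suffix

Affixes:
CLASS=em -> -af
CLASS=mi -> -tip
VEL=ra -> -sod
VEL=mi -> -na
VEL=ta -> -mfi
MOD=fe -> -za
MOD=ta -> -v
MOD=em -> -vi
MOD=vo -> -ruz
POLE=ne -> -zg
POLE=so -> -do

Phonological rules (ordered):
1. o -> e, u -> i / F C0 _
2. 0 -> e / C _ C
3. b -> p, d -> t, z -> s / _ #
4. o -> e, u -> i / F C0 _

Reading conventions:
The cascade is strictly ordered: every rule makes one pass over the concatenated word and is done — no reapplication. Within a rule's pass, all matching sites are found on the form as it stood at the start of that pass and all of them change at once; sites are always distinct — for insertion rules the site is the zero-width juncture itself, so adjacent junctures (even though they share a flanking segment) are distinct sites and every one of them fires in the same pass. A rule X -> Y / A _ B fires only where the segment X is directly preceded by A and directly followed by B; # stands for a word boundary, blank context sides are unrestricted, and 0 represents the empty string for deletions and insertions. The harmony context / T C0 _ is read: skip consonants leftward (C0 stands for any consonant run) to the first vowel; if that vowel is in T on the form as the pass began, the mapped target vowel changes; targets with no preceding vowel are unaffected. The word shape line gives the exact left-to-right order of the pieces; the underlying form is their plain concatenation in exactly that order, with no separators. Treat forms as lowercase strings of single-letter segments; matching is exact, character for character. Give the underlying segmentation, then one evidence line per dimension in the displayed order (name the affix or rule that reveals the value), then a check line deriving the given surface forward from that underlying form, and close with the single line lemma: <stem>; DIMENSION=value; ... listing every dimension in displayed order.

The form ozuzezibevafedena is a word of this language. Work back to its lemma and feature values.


underlying: ozuzzib-v-af-do-na
CLASS=em - signalled by the affix -af
VEL=mi - signalled by the affix -na
MOD=ta - signalled by the affix -v
POLE=so - signalled by the affix -do
check: ozuzzibvafdona -> ozuzzibvafdona -> ozuzezibevafedona -> ozuzezibevafedona -> ozuzezibevafedena
lemma: ozuzzib; CLASS=em; VEL=mi; MOD=ta; POLE=so


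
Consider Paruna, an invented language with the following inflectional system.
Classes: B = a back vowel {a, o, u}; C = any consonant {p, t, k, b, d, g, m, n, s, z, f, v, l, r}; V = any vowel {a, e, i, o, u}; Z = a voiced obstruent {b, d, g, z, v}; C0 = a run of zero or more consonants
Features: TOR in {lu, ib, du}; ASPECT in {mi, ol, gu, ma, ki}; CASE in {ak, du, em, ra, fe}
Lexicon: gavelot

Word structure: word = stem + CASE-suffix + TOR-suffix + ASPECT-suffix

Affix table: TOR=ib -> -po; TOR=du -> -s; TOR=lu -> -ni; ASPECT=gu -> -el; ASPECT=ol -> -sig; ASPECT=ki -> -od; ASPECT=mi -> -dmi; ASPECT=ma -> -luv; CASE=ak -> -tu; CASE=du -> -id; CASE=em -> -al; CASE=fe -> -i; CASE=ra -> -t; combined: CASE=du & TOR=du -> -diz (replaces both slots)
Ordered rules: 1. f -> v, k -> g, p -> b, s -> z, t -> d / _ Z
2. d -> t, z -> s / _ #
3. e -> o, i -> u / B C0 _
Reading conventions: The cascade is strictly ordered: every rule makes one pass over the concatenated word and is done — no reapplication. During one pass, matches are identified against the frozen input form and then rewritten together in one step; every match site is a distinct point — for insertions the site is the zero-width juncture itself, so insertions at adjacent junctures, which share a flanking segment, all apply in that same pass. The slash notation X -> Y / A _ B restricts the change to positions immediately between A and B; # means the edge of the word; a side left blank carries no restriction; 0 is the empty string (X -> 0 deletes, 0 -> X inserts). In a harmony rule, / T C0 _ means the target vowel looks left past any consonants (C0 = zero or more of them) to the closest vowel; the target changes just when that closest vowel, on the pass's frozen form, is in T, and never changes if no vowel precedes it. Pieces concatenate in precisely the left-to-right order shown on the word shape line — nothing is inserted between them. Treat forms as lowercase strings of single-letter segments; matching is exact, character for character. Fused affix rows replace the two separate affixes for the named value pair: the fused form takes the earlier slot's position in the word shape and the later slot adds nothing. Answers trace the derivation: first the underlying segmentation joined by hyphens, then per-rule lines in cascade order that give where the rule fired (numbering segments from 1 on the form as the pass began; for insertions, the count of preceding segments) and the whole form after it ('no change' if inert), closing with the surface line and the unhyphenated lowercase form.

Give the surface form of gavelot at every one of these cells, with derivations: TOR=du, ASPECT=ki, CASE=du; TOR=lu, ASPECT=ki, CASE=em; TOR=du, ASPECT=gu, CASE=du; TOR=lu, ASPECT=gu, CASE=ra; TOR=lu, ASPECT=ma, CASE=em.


cell TOR=du, ASPECT=ki, CASE=du:
underlying: gavelot-diz-od
1. f -> v, k -> g, p -> b, s -> z, t -> d / _ Z: fires at position(s) 7: gaveloddizod
2. d -> t, z -> s / _ #: fires at position(s) 12: gaveloddizot
3. e -> o, i -> u / B C0 _: fires at position(s) 4, 9: gavolodduzot
surface: gavolodduzot

cell TOR=lu, ASPECT=ki, CASE=em:
underlying: gavelot-al-ni-od
1. f -> v, k -> g, p -> b, s -> z, t -> d / _ Z: no change
2. d -> t, z -> s / _ #: fires at position(s) 13: gavelotalniot
3. e -> o, i -> u / B C0 _: fires at position(s) 4, 11: gavolotalnuot
surface: gavolotalnuot

cell TOR=du, ASPECT=gu, CASE=du:
underlying: gavelot-diz-el
1. f -> v, k -> g, p -> b, s -> z, t -> d / _ Z: fires at position(s) 7: gaveloddizel
2. d -> t, z -> s / _ #: no change
3. e -> o, i -> u / B C0 _: fires at position(s) 4, 9: gavolodduzel
surface: gavolodduzel

cell TOR=lu, ASPECT=gu, CASE=ra:
underlying: gavelot-t-ni-el
1. f -> v, k -> g, p -> b, s -> z, t -> d / _ Z: no change
2. d -> t, z -> s / _ #: no change
3. e -> o, i -> u / B C0 _: fires at position(s) 4, 10: gavolottnuel
surface: gavolottnuel

cell TOR=lu, ASPECT=ma, CASE=em:
underlying: gavelot-al-ni-luv
1. f -> v, k -> g, p -> b, s -> z, t -> d / _ Z: no change
2. d -> t, z -> s / _ #: no change
3. e -> o, i -> u / B C0 _: fires at position(s) 4, 11: gavolotalnuluv
surface: gavolotalnuluv


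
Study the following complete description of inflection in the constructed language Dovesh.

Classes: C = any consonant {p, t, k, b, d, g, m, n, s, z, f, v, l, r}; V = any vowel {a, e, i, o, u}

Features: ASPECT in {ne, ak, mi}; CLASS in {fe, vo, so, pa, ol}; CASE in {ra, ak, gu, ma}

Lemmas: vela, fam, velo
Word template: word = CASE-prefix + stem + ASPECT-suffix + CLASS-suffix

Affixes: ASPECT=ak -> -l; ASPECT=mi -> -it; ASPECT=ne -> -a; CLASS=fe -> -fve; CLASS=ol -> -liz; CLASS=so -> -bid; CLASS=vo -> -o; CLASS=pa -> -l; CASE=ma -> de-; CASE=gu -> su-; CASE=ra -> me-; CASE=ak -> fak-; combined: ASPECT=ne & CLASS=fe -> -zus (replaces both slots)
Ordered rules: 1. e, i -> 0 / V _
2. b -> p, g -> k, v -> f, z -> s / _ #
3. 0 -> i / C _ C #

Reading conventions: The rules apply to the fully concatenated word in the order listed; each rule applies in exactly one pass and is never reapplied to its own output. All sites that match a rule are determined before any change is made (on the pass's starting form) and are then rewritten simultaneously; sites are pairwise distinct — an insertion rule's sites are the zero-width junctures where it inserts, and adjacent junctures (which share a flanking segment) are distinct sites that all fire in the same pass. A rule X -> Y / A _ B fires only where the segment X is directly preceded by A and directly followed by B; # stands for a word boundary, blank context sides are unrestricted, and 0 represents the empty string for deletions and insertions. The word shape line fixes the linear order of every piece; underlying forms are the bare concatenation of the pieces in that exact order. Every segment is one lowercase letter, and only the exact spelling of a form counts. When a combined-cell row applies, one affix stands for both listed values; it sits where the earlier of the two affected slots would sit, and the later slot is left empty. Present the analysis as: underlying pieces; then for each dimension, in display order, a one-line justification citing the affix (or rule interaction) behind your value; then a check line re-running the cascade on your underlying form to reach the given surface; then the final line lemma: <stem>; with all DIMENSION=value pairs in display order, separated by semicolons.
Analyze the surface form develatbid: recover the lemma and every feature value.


underlying: de-vela-it-bid
ASPECT=mi - signalled by the affix -it
CLASS=so - signalled by the affix -bid
CASE=ma - signalled by the affix de-
check: develaitbid -> develatbid -> develatbid -> develatbid
lemma: vela; ASPECT=mi; CLASS=so; CASE=ma


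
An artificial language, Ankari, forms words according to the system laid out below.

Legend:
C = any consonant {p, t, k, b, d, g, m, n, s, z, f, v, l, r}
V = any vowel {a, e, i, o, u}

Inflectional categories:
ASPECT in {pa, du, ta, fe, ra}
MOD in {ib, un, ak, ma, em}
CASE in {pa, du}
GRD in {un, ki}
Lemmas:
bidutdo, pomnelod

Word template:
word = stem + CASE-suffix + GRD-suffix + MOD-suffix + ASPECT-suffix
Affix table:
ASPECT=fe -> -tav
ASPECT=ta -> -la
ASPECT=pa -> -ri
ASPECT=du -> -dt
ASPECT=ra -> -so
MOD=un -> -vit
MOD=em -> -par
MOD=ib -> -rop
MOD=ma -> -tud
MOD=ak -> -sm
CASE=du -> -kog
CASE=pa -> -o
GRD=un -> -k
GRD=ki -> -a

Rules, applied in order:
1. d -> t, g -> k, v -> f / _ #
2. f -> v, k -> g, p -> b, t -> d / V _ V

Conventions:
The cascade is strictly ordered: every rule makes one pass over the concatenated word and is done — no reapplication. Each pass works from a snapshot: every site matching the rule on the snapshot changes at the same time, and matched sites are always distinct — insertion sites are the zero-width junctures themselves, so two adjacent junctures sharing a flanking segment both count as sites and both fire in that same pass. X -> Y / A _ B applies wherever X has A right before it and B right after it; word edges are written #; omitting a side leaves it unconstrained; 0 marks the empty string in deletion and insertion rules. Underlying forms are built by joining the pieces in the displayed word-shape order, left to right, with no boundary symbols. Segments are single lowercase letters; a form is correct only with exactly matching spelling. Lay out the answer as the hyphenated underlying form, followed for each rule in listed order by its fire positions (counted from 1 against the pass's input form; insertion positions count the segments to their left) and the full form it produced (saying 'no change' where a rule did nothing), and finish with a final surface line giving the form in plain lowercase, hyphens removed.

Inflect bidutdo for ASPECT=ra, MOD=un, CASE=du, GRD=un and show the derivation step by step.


underlying: bidutdo-kog-k-vit-so
1. d -> t, g -> k, v -> f / _ #: no change
2. f -> v, k -> g, p -> b, t -> d / V _ V: fires at position(s) 8: bidutdogogkvitso
surface: bidutdogogkvitso


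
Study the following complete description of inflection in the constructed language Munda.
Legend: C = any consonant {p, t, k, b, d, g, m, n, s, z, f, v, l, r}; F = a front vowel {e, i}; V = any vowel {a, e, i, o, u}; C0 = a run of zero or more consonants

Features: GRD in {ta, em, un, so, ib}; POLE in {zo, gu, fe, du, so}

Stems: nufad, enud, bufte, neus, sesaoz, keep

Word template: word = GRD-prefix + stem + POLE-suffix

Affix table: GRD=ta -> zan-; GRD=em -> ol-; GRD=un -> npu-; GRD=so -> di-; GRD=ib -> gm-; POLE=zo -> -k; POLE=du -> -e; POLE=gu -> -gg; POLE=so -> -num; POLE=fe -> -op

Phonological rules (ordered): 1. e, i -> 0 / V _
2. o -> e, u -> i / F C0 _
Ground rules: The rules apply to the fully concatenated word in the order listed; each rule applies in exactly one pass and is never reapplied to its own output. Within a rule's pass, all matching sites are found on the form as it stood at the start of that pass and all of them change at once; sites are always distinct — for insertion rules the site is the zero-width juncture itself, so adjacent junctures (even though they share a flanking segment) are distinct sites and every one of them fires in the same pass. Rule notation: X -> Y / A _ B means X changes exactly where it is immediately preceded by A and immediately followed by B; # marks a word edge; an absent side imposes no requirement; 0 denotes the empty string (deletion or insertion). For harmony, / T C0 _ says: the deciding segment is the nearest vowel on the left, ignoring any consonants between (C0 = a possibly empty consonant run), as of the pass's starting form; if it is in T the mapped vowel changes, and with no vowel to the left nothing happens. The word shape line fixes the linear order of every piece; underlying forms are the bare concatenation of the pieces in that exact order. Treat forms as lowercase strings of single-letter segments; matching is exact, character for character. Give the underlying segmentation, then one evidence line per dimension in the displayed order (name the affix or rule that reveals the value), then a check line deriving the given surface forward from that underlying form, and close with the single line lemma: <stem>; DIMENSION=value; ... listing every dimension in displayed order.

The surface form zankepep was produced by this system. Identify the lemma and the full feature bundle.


underlying: zan-keep-op
GRD=ta - signalled by the affix zan-
POLE=fe - signalled by the affix -op
check: zankeepop -> zankepop -> zankepep
lemma: keep; GRD=ta; POLE=fe


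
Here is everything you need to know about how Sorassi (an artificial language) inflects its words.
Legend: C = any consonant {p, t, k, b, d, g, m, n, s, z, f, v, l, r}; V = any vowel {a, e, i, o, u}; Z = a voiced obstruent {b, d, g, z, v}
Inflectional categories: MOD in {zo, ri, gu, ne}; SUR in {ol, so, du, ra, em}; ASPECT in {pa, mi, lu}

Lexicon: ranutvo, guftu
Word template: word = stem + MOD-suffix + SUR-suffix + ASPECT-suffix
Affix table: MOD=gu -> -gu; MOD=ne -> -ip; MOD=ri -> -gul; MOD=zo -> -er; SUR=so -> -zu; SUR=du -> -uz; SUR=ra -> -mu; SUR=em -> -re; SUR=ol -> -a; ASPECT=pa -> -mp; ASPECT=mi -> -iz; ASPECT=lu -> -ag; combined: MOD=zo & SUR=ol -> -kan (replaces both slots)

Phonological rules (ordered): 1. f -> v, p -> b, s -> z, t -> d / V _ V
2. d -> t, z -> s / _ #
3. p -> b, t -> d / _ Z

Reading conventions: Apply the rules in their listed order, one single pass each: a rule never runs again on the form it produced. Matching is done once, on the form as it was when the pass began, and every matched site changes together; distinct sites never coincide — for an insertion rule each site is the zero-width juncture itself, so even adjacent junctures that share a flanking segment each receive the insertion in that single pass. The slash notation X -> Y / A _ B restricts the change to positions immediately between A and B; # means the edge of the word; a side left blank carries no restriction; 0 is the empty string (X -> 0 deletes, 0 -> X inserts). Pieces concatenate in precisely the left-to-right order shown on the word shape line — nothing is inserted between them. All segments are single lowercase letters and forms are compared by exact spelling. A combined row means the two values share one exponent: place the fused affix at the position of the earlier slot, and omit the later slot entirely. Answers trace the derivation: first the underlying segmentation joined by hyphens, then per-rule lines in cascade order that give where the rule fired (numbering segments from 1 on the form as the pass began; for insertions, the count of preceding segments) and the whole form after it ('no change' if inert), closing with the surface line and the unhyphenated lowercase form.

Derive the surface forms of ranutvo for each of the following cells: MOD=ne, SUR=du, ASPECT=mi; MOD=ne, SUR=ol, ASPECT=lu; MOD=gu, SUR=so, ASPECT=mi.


cell MOD=ne, SUR=du, ASPECT=mi:
underlying: ranutvo-ip-uz-iz
1. f -> v, p -> b, s -> z, t -> d / V _ V: fires at position(s) 9: ranutvoibuziz
2. d -> t, z -> s / _ #: fires at position(s) 13: ranutvoibuzis
3. p -> b, t -> d / _ Z: fires at position(s) 5: ranudvoibuzis
surface: ranudvoibuzis

cell MOD=ne, SUR=ol, ASPECT=lu:
underlying: ranutvo-ip-a-ag
1. f -> v, p -> b, s -> z, t -> d / V _ V: fires at position(s) 9: ranutvoibaag
2. d -> t, z -> s / _ #: no change
3. p -> b, t -> d / _ Z: fires at position(s) 5: ranudvoibaag
surface: ranudvoibaag

cell MOD=gu, SUR=so, ASPECT=mi:
underlying: ranutvo-gu-zu-iz
1. f -> v, p -> b, s -> z, t -> d / V _ V: no change
2. d -> t, z -> s / _ #: fires at position(s) 13: ranutvoguzuis
3. p -> b, t -> d / _ Z: fires at position(s) 5: ranudvoguzuis
surface: ranudvoguzuis


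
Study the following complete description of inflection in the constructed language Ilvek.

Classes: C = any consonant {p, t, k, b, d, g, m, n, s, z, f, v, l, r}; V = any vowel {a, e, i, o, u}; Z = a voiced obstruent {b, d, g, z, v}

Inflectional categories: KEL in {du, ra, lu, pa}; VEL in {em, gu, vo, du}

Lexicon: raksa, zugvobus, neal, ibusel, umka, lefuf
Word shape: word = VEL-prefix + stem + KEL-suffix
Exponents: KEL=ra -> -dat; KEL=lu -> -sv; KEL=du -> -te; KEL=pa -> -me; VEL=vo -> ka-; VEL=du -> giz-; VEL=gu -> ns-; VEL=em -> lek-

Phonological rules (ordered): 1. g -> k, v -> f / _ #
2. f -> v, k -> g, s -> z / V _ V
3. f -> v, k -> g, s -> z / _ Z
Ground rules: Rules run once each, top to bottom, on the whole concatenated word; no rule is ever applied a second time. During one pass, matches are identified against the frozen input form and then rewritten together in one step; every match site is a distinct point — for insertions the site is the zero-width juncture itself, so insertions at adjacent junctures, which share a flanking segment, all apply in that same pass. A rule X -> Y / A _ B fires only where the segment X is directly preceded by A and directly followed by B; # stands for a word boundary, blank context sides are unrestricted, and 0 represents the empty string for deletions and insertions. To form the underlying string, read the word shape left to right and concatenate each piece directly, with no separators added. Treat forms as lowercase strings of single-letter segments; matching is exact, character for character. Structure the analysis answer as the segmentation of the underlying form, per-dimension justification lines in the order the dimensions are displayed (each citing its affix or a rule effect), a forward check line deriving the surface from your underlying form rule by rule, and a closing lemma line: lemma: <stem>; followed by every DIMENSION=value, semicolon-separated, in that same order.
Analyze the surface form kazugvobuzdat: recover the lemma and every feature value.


underlying: ka-zugvobus-dat
KEL=ra - signalled by the affix -dat
VEL=vo - signalled by the affix ka-
check: kazugvobusdat -> kazugvobusdat -> kazugvobusdat -> kazugvobuzdat
lemma: zugvobus; KEL=ra; VEL=vo


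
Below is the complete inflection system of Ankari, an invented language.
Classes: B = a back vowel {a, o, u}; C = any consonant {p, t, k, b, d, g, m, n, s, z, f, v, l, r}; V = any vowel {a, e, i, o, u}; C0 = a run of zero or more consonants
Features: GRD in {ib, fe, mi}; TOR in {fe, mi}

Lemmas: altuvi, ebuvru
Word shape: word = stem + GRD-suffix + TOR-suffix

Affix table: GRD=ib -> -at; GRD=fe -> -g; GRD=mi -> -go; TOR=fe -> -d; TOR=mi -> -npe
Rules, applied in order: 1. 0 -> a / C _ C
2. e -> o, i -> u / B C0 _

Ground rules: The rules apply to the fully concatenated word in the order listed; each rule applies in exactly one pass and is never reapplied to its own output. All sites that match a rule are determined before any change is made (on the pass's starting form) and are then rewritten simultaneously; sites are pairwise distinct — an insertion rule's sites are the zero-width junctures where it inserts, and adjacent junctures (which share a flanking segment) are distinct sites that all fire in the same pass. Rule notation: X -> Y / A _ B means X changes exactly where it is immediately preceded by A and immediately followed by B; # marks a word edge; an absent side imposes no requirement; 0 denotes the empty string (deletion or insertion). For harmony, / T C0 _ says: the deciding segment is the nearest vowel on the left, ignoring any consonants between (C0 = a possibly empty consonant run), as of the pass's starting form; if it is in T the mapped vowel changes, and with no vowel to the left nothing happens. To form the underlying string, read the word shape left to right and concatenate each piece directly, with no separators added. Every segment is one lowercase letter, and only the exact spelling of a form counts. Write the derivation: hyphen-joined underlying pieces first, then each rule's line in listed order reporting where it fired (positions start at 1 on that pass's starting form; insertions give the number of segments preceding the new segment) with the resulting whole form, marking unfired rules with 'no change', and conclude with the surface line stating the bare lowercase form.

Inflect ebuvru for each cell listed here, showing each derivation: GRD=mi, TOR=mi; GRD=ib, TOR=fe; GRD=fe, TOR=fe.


cell GRD=mi, TOR=mi:
underlying: ebuvru-go-npe
1. 0 -> a / C _ C: inserts after position(s) 4, 9: ebuvarugonape
2. e -> o, i -> u / B C0 _: fires at position(s) 13: ebuvarugonapo
surface: ebuvarugonapo

cell GRD=ib, TOR=fe:
underlying: ebuvru-at-d
1. 0 -> a / C _ C: inserts after position(s) 4, 8: ebuvaruatad
2. e -> o, i -> u / B C0 _: no change
surface: ebuvaruatad

cell GRD=fe, TOR=fe:
underlying: ebuvru-g-d
1. 0 -> a / C _ C: inserts after position(s) 4, 7: ebuvarugad
2. e -> o, i -> u / B C0 _: no change
surface: ebuvarugad


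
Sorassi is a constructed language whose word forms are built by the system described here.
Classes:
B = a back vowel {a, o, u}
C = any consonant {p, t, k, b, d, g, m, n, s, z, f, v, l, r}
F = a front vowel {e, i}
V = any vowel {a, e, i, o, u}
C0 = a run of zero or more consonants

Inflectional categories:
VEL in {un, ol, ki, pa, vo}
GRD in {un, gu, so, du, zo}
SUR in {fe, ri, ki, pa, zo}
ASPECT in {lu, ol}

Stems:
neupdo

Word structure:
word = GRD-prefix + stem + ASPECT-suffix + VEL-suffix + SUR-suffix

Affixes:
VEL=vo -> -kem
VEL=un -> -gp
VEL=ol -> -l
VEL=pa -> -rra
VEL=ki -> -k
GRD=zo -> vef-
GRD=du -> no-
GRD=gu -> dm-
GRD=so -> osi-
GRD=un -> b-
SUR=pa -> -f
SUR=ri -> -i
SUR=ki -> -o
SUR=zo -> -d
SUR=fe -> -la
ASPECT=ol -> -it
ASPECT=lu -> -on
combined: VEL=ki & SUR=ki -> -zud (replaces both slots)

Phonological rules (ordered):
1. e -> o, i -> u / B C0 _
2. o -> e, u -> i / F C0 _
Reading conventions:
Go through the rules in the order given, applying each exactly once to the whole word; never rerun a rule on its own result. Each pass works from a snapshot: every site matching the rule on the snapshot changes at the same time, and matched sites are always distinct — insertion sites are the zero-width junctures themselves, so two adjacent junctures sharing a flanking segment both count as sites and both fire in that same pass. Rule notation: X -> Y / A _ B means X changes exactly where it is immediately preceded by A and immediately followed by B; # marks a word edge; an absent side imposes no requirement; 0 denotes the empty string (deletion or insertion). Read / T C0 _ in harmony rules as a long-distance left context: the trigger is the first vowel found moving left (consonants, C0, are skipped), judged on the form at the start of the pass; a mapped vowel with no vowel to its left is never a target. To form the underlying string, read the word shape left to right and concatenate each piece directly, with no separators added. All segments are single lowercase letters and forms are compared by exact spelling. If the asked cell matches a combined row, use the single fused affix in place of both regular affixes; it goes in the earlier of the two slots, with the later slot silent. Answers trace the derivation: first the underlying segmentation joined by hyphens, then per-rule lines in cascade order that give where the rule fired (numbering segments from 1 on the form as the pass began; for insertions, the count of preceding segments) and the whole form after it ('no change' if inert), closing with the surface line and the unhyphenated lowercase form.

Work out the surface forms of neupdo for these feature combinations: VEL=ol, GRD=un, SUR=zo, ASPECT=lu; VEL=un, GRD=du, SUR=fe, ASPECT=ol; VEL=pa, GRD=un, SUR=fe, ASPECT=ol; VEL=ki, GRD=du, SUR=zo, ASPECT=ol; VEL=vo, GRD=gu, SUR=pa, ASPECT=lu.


cell VEL=ol, GRD=un, SUR=zo, ASPECT=lu:
underlying: b-neupdo-on-l-d
1. e -> o, i -> u / B C0 _: no change
2. o -> e, u -> i / F C0 _: fires at position(s) 4: bneipdoonld
surface: bneipdoonld

cell VEL=un, GRD=du, SUR=fe, ASPECT=ol:
underlying: no-neupdo-it-gp-la
1. e -> o, i -> u / B C0 _: fires at position(s) 4, 9: nonoupdoutgpla
2. o -> e, u -> i / F C0 _: no change
surface: nonoupdoutgpla

cell VEL=pa, GRD=un, SUR=fe, ASPECT=ol:
underlying: b-neupdo-it-rra-la
1. e -> o, i -> u / B C0 _: fires at position(s) 8: bneupdoutrrala
2. o -> e, u -> i / F C0 _: fires at position(s) 4: bneipdoutrrala
surface: bneipdoutrrala

cell VEL=ki, GRD=du, SUR=zo, ASPECT=ol:
underlying: no-neupdo-it-k-d
1. e -> o, i -> u / B C0 _: fires at position(s) 4, 9: nonoupdoutkd
2. o -> e, u -> i / F C0 _: no change
surface: nonoupdoutkd

cell VEL=vo, GRD=gu, SUR=pa, ASPECT=lu:
underlying: dm-neupdo-on-kem-f
1. e -> o, i -> u / B C0 _: fires at position(s) 12: dmneupdoonkomf
2. o -> e, u -> i / F C0 _: fires at position(s) 5: dmneipdoonkomf
surface: dmneipdoonkomf


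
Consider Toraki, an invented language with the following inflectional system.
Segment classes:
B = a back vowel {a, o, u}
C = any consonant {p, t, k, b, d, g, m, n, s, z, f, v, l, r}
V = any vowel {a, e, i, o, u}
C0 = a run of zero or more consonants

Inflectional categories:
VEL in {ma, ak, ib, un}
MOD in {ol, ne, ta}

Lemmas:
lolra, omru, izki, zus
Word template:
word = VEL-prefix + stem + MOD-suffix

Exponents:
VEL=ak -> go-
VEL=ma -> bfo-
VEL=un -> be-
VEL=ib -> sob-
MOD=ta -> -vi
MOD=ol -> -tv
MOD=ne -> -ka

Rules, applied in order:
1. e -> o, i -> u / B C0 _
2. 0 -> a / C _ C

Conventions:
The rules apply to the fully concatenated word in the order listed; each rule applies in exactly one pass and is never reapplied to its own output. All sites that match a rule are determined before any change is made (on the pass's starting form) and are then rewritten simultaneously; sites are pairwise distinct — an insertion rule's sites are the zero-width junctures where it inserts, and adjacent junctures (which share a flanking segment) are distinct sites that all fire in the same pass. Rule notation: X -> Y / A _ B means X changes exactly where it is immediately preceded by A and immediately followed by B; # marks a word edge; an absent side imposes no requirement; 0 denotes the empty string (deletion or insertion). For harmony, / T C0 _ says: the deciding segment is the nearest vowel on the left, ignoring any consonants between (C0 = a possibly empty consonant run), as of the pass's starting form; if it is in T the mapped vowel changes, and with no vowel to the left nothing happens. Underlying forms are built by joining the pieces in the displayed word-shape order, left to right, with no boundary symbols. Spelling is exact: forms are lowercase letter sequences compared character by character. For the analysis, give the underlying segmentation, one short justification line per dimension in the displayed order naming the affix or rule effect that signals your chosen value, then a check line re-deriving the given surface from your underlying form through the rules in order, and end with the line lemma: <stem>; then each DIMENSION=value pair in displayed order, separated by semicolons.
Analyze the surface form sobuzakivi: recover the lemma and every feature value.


underlying: sob-izki-vi
VEL=ib - signalled by the affix sob-
MOD=ta - signalled by the affix -vi
check: sobizkivi -> sobuzkivi -> sobuzakivi
lemma: izki; VEL=ib; MOD=ta


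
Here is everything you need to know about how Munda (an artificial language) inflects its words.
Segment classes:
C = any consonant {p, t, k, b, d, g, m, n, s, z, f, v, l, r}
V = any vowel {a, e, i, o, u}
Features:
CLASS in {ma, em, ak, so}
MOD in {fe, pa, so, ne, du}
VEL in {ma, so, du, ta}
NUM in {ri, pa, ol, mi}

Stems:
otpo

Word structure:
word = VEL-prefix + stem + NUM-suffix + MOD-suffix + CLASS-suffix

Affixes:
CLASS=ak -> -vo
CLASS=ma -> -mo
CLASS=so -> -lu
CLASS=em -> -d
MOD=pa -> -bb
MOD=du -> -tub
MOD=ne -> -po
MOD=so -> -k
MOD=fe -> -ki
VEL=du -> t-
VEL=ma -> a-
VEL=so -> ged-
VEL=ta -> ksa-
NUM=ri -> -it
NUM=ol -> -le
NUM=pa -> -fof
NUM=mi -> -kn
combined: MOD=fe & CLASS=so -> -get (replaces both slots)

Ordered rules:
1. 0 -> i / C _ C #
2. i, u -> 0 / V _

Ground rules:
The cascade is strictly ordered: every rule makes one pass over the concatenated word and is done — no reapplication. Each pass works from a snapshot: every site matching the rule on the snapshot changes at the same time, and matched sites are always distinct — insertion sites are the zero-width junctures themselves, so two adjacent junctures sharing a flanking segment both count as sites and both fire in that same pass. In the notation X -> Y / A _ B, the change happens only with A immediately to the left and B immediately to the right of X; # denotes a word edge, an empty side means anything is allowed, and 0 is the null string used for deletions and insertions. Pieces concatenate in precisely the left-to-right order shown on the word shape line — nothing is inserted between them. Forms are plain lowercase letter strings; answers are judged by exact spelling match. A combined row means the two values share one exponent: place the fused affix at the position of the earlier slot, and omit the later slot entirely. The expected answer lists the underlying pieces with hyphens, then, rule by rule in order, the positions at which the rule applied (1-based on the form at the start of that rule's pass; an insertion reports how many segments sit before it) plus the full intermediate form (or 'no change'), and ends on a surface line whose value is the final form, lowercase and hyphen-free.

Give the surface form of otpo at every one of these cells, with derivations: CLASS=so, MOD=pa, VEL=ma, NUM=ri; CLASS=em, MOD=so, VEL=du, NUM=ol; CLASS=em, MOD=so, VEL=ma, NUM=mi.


cell CLASS=so, MOD=pa, VEL=ma, NUM=ri:
underlying: a-otpo-it-bb-lu
1. 0 -> i / C _ C #: no change
2. i, u -> 0 / V _: fires at position(s) 6: aotpotbblu
surface: aotpotbblu

cell CLASS=em, MOD=so, VEL=du, NUM=ol:
underlying: t-otpo-le-k-d
1. 0 -> i / C _ C #: inserts after position(s) 8: totpolekid
2. i, u -> 0 / V _: no change
surface: totpolekid

cell CLASS=em, MOD=so, VEL=ma, NUM=mi:
underlying: a-otpo-kn-k-d
1. 0 -> i / C _ C #: inserts after position(s) 8: aotpoknkid
2. i, u -> 0 / V _: no change
surface: aotpoknkid


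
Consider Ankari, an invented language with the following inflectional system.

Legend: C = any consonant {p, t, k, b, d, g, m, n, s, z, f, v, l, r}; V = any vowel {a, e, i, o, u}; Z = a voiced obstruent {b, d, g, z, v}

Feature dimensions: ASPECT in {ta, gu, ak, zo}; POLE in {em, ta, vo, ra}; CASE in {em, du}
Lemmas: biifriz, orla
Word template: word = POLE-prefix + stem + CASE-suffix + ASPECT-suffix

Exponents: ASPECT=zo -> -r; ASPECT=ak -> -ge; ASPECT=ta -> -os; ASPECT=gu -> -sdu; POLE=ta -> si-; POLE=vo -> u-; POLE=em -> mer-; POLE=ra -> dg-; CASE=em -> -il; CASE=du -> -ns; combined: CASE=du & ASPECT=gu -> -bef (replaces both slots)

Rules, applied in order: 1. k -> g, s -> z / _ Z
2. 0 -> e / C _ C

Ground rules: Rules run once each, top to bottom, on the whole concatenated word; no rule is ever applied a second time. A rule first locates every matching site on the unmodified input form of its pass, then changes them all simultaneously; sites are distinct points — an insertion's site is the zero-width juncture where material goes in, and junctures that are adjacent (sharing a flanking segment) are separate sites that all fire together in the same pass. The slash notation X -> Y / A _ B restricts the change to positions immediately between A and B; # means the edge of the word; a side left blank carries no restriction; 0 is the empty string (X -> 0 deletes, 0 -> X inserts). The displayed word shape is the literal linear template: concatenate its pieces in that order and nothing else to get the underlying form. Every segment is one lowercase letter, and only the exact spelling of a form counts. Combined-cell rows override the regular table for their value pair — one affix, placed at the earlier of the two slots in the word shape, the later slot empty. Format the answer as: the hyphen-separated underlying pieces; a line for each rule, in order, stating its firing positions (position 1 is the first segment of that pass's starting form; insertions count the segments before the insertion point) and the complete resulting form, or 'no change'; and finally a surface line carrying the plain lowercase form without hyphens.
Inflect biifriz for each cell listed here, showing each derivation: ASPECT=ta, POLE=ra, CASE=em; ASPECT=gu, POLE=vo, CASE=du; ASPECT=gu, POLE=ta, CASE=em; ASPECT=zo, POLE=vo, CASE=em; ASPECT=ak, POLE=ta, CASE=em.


cell ASPECT=ta, POLE=ra, CASE=em:
underlying: dg-biifriz-il-os
1. k -> g, s -> z / _ Z: no change
2. 0 -> e / C _ C: inserts after position(s) 1, 2, 6: degebiiferizilos
surface: degebiiferizilos

cell ASPECT=gu, POLE=vo, CASE=du:
underlying: u-biifriz-bef
1. k -> g, s -> z / _ Z: no change
2. 0 -> e / C _ C: inserts after position(s) 5, 8: ubiiferizebef
surface: ubiiferizebef

cell ASPECT=gu, POLE=ta, CASE=em:
underlying: si-biifriz-il-sdu
1. k -> g, s -> z / _ Z: fires at position(s) 12: sibiifrizilzdu
2. 0 -> e / C _ C: inserts after position(s) 6, 11, 12: sibiiferizilezedu
surface: sibiiferizilezedu

cell ASPECT=zo, POLE=vo, CASE=em:
underlying: u-biifriz-il-r
1. k -> g, s -> z / _ Z: no change
2. 0 -> e / C _ C: inserts after position(s) 5, 10: ubiiferiziler
surface: ubiiferiziler

cell ASPECT=ak, POLE=ta, CASE=em:
underlying: si-biifriz-il-ge
1. k -> g, s -> z / _ Z: no change
2. 0 -> e / C _ C: inserts after position(s) 6, 11: sibiiferizilege
surface: sibiiferizilege


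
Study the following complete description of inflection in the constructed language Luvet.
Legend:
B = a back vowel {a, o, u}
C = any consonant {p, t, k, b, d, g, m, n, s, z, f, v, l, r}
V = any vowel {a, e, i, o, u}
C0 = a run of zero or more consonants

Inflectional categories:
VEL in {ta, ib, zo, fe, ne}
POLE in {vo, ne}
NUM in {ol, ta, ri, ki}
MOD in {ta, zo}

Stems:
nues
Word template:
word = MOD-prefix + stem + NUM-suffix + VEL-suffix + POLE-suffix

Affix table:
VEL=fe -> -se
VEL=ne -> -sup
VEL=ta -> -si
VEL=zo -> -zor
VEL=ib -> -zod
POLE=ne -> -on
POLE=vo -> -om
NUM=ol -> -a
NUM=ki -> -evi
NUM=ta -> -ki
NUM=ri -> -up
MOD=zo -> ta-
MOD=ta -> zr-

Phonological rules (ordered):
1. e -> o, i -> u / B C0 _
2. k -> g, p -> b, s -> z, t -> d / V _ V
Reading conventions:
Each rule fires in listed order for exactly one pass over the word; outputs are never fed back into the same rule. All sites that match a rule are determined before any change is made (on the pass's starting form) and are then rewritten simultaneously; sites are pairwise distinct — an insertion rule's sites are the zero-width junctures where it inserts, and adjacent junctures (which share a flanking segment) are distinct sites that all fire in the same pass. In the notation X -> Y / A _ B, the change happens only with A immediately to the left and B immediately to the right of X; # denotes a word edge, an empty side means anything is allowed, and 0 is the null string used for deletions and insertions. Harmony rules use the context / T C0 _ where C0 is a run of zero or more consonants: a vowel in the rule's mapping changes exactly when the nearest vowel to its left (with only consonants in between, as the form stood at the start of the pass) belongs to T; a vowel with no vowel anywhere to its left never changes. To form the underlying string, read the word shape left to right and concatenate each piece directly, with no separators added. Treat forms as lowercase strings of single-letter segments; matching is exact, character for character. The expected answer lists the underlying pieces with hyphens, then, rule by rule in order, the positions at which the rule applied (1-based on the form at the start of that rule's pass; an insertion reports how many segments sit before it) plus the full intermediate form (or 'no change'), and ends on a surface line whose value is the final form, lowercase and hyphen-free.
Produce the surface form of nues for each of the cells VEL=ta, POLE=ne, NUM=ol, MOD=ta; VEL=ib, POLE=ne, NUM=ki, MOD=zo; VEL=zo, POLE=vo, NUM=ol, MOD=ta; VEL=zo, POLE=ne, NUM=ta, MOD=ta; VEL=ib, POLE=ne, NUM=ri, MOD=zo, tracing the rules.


cell VEL=ta, POLE=ne, NUM=ol, MOD=ta:
underlying: zr-nues-a-si-on
1. e -> o, i -> u / B C0 _: fires at position(s) 5, 9: zrnuosasuon
2. k -> g, p -> b, s -> z, t -> d / V _ V: fires at position(s) 6, 8: zrnuozazuon
surface: zrnuozazuon

cell VEL=ib, POLE=ne, NUM=ki, MOD=zo:
underlying: ta-nues-evi-zod-on
1. e -> o, i -> u / B C0 _: fires at position(s) 5: tanuosevizodon
2. k -> g, p -> b, s -> z, t -> d / V _ V: fires at position(s) 6: tanuozevizodon
surface: tanuozevizodon

cell VEL=zo, POLE=vo, NUM=ol, MOD=ta:
underlying: zr-nues-a-zor-om
1. e -> o, i -> u / B C0 _: fires at position(s) 5: zrnuosazorom
2. k -> g, p -> b, s -> z, t -> d / V _ V: fires at position(s) 6: zrnuozazorom
surface: zrnuozazorom

cell VEL=zo, POLE=ne, NUM=ta, MOD=ta:
underlying: zr-nues-ki-zor-on
1. e -> o, i -> u / B C0 _: fires at position(s) 5: zrnuoskizoron
2. k -> g, p -> b, s -> z, t -> d / V _ V: no change
surface: zrnuoskizoron

cell VEL=ib, POLE=ne, NUM=ri, MOD=zo:
underlying: ta-nues-up-zod-on
1. e -> o, i -> u / B C0 _: fires at position(s) 5: tanuosupzodon
2. k -> g, p -> b, s -> z, t -> d / V _ V: fires at position(s) 6: tanuozupzodon
surface: tanuozupzodon
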